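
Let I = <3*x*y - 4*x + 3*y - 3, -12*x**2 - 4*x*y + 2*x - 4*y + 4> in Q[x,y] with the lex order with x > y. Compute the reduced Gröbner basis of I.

f_1 = 3*x*y - 4*x + 3*y - 3, LT = x*y.
f_2 = -12*x**2 - 4*x*y + 2*x - 4*y + 4, LT = x**2.

S(f_1,f_2): lcm = x**2*y. S = -4/3*x**2 - 1/3*x*y**2 + 7/6*x*y - x - 1/3*y**2 + 1/3*y.
  leading term x**2: subtract (1/9)·f_2 from -4/3*x**2 - 1/3*x*y**2 + 7/6*x*y - x - 1/3*y**2 + 1/3*y → -1/3*x*y**2 + 29/18*x*y - 11/9*x - 1/3*y**2 + 7/9*y - 4/9
  leading term x*y**2: subtract (-1/9*y)·f_1 from -1/3*x*y**2 + 29/18*x*y - 11/9*x - 1/3*y**2 + 7/9*y - 4/9 → 7/6*x*y - 11/9*x + 4/9*y - 4/9
  leading term x*y: subtract (7/18)·f_1 from 7/6*x*y - 11/9*x + 4/9*y - 4/9 → 1/3*x - 13/18*y + 13/18
  leading term x: no divisor's leading term divides it; move 1/3*x to the remainder.
  leading term y: no divisor's leading term divides it; move -13/18*y to the remainder.
  leading term 1: no divisor's leading term divides it; move 13/18 to the remainder.
  remainder 1/3*x - 13/18*y + 13/18 ≠ 0; add g_3 = 1/3*x - 13/18*y + 13/18 to the basis.

S(f_1,g_3): lcm = x*y. S = -4/3*x + 13/6*y**2 - 7/6*y - 1.
  leading term x: subtract (-4)·g_3 from -4/3*x + 13/6*y**2 - 7/6*y - 1 → 13/6*y**2 - 73/18*y + 17/9
  leading term y**2: no divisor's leading term divides it; move 13/6*y**2 to the remainder.
  leading term y: no divisor's leading term divides it; move -73/18*y to the remainder.
  leading term 1: no divisor's leading term divides it; move 17/9 to the remainder.
  remainder 13/6*y**2 - 73/18*y + 17/9 ≠ 0; add g_4 = 13/6*y**2 - 73/18*y + 17/9 to the basis.

S(f_2,g_3): lcm = x**2. S = 5/2*x*y - 7/3*x + 1/3*y - 1/3.
  leading term x*y: subtract (5/6)·f_1 from 5/2*x*y - 7/3*x + 1/3*y - 1/3 → x - 13/6*y + 13/6
  leading term x: subtract (3)·g_3 from x - 13/6*y + 13/6 → 0
  remainder 0.

S(f_1,g_4): lcm = x*y**2. S = 7/13*x*y - 34/39*x + y**2 - y.
  leading term x*y: subtract (7/39)·f_1 from 7/13*x*y - 34/39*x + y**2 - y → -2/13*x + y**2 - 20/13*y + 7/13
  leading term x: subtract (-6/13)·g_3 from -2/13*x + y**2 - 20/13*y + 7/13 → y**2 - 73/39*y + 34/39
  leading term y**2: subtract (6/13)·g_4 from y**2 - 73/39*y + 34/39 → 0
  remainder 0.

S(f_2,g_4): leading monomials are coprime, so the S-polynomial reduces to 0 (Buchberger's first criterion).
S(g_3,g_4): leading monomials are coprime, so the S-polynomial reduces to 0 (Buchberger's first criterion).
Every S-polynomial of the final basis reduces to 0, so we have a Gröbner basis.
Inter-reduce: drop elements whose leading term is divisible by another's, tail-reduce, and make monic.

G = {x - 13/6*y + 13/6, y**2 - 73/39*y + 34/39}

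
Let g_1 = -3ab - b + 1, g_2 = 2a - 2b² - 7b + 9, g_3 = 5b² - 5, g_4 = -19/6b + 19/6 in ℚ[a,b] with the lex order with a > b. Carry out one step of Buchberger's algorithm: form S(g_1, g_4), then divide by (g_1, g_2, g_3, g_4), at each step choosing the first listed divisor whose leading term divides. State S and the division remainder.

S(g_1, g_4) = a + ⅓b - ⅓; remainder on division = 0.

lcm(LM(g_1), LM(g_4)) = ab.
S = (lcm/LT(g_1))·g_1 − (lcm/LT(g_4))·g_4 = a + ⅓b - ⅓.
Reduce S modulo (g_1, g_2, g_3, g_4) in that order:
  leading term a: subtract (½)·g_2 from a + ⅓b - ⅓ → b² + 23/6b - 29/6
  leading term b²: subtract (⅕)·g_3 from b² + 23/6b - 29/6 → 23/6b - 23/6
  leading term b: subtract (-23/19)·g_4 from 23/6b - 23/6 → 0
The remainder is 0, so this S-polynomial contributes no new basis element.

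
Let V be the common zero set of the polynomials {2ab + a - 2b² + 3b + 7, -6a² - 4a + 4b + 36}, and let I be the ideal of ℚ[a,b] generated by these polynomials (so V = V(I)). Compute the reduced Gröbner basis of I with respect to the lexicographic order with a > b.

G = {a - ⅖b³ + 7/5b² + 47/15b - ⅔, b⁴ - 3b³ - 145/12b² + 3/2b + 115/12}

f_1 = 2ab + a - 2b² + 3b + 7, LT = ab.
f_2 = -6a² - 4a + 4b + 36, LT = a².

S(f_1,f_2): lcm = a²b. S = ½a² - ab² + ⅚ab + 7/2a + ⅔b² + 6b.
  leading term a²: subtract (-1/12)·f_2 from ½a² - ab² + ⅚ab + 7/2a + ⅔b² + 6b → -ab² + ⅚ab + 19/6a + ⅔b² + 19/3b + 3
  leading term ab²: subtract (-½b)·f_1 from -ab² + ⅚ab + 19/6a + ⅔b² + 19/3b + 3 → 4/3ab + 19/6a - b³ + 13/6b² + 59/6b + 3
  leading term ab: subtract (⅔)·f_1 from 4/3ab + 19/6a - b³ + 13/6b² + 59/6b + 3 → 5/2a - b³ + 7/2b² + 47/6b - 5/3
  leading term a: no divisor's leading term divides it; move 5/2a to the remainder.
  leading term b³: no divisor's leading term divides it; move -b³ to the remainder.
  leading term b²: no divisor's leading term divides it; move 7/2b² to the remainder.
  leading term b: no divisor's leading term divides it; move 47/6b to the remainder.
  leading term 1: no divisor's leading term divides it; move -5/3 to the remainder.
  remainder 5/2a - b³ + 7/2b² + 47/6b - 5/3 ≠ 0; add g_3 = 5/2a - b³ + 7/2b² + 47/6b - 5/3 to the basis.

S(f_1,g_3): lcm = ab. S = ½a + ⅖b⁴ - 7/5b³ - 62/15b² + 13/6b + 7/2.
  leading term a: subtract (⅕)·g_3 from ½a + ⅖b⁴ - 7/5b³ - 62/15b² + 13/6b + 7/2 → ⅖b⁴ - 6/5b³ - 29/6b² + ⅗b + 23/6
  leading term b⁴: no divisor's leading term divides it; move ⅖b⁴ to the remainder.
  leading term b³: no divisor's leading term divides it; move -6/5b³ to the remainder.
  leading term b²: no divisor's leading term divides it; move -29/6b² to the remainder.
  leading term b: no divisor's leading term divides it; move ⅗b to the remainder.
  leading term 1: no divisor's leading term divides it; move 23/6 to the remainder.
  remainder ⅖b⁴ - 6/5b³ - 29/6b² + ⅗b + 23/6 ≠ 0; add g_4 = ⅖b⁴ - 6/5b³ - 29/6b² + ⅗b + 23/6 to the basis.

The other S-polynomials (S(f_2,g_3), S(f_1,g_4), S(f_2,g_4), S(g_3,g_4)) all reduce to 0 modulo the current basis, so we have a Gröbner basis.
Inter-reduce: drop elements whose leading term is divisible by another's, tail-reduce, and make monic.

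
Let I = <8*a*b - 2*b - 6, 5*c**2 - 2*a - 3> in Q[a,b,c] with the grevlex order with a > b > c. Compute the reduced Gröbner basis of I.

The reduced Gröbner basis is the canonical form of the ideal for this ordering.

f_1 = 8*a*b - 2*b - 6, LT = a*b.
f_2 = 5*c**2 - 2*a - 3, LT = c**2.

The S-polynomials (S(f_1,f_2)) all reduce to 0 modulo the current basis, so we have a Gröbner basis.

G = {a*b - 1/4*b - 3/4, c**2 - 2/5*a - 3/5}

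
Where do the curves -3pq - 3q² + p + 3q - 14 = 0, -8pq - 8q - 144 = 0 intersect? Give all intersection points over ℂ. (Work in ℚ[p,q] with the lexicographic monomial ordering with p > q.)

Compute a lex Gröbner basis by Buchberger's algorithm.
f_1 = -3pq + p - 3q² + 3q - 14, LT = pq.
f_2 = -8pq - 8q - 144, LT = pq.

S(f_1,f_2): lcm = pq. S = -⅓p + q² - 2q - 40/3.
  leading term p: no divisor's leading term divides it; move -⅓p to the remainder.
  leading term q²: no divisor's leading term divides it; move q² to the remainder.
  leading term q: no divisor's leading term divides it; move -2q to the remainder.
  leading term 1: no divisor's leading term divides it; move -40/3 to the remainder.
  remainder -⅓p + q² - 2q - 40/3 ≠ 0; add h_3 = -⅓p + q² - 2q - 40/3 to the basis.

S(f_1,h_3): lcm = pq. S = -⅓p + 3q³ - 5q² - 41q + 14/3.
  leading term p: subtract (1)·h_3 from -⅓p + 3q³ - 5q² - 41q + 14/3 → 3q³ - 6q² - 39q + 18
  leading term q³: no divisor's leading term divides it; move 3q³ to the remainder.
  leading term q²: no divisor's leading term divides it; move -6q² to the remainder.
  leading term q: no divisor's leading term divides it; move -39q to the remainder.
  leading term 1: no divisor's leading term divides it; move 18 to the remainder.
  remainder 3q³ - 6q² - 39q + 18 ≠ 0; add h_4 = 3q³ - 6q² - 39q + 18 to the basis.

The other S-polynomials (S(f_2,h_3), S(f_1,h_4), S(f_2,h_4), S(h_3,h_4)) all reduce to 0 modulo the current basis, so we have a Gröbner basis.
Inter-reduce: drop elements whose leading term is divisible by another's, tail-reduce, and make monic.
Reduced Gröbner basis: {p - 3q² + 6q + 40, q³ - 2q² - 13q + 6}.

Elimination: the polynomial q³ - 2q² - 13q + 6 lies in the elimination ideal for q, so q ∈ {-3, 5/2 - sqrt(17)/2, sqrt(17)/2 + 5/2}. For each such q, the remaining basis elements (now univariate) give the rest of the solution.
  q = -3: the earlier basis element becomes p - 5 = 0, giving p = 5 — point (5, -3).
  q = 5/2 - sqrt(17)/2: the earlier basis element becomes p + 9*sqrt(17)/2 + 47/2 = 0, giving p = -47/2 - 9*sqrt(17)/2 — point (-47/2 - 9*sqrt(17)/2, 5/2 - sqrt(17)/2).
  q = sqrt(17)/2 + 5/2: the earlier basis element becomes p - 9*sqrt(17)/2 + 47/2 = 0, giving p = -47/2 + 9*sqrt(17)/2 — point (-47/2 + 9*sqrt(17)/2, sqrt(17)/2 + 5/2).
Check: every point annihilates each of the original generators.

{(5, -3), (-47/2 - 9*sqrt(17)/2, 5/2 - sqrt(17)/2), (-47/2 + 9*sqrt(17)/2, sqrt(17)/2 + 5/2)}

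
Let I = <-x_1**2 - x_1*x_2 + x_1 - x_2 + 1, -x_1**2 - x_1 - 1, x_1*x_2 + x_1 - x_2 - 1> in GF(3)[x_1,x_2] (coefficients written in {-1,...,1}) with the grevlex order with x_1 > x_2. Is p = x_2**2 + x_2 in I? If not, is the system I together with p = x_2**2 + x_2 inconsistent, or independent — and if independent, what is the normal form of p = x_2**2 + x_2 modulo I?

x_2**2 + x_2 lies in I (it reduces to 0).

First compute the reduced Gröbner basis of I by Buchberger's algorithm.
f_1 = -x_1**2 - x_1*x_2 + x_1 - x_2 + 1, LT = x_1**2.
f_2 = -x_1**2 - x_1 - 1, LT = x_1**2.
f_3 = x_1*x_2 + x_1 - x_2 - 1, LT = x_1*x_2.

S(f_1,f_2): lcm = x_1**2. S = x_1*x_2 + x_1 + x_2 + 1.
  leading term x_1*x_2: subtract (1)·f_3 from x_1*x_2 + x_1 + x_2 + 1 → -x_2 - 1
  leading term x_2: no divisor's leading term divides it; move -x_2 to the remainder.
  leading term 1: no divisor's leading term divides it; move -1 to the remainder.
  remainder -x_2 - 1 ≠ 0; add h_4 = -x_2 - 1 to the basis.

S(f_1,f_3): lcm = x_1**2*x_2. S = x_1*x_2**2 - x_1**2 + x_2**2 + x_1 - x_2.
  leading term x_1*x_2**2: subtract (x_2)·f_3 from x_1*x_2**2 - x_1**2 + x_2**2 + x_1 - x_2 → -x_1**2 - x_1*x_2 - x_2**2 + x_1
  leading term x_1**2: subtract (1)·f_1 from -x_1**2 - x_1*x_2 - x_2**2 + x_1 → -x_2**2 + x_2 - 1
  leading term x_2**2: subtract (x_2)·h_4 from -x_2**2 + x_2 - 1 → -x_2 - 1
  leading term x_2: subtract (1)·h_4 from -x_2 - 1 → 0
  remainder 0.

S(f_2,f_3): lcm = x_1**2*x_2. S = -x_1**2 - x_1*x_2 + x_1 + x_2.
  leading term x_1**2: subtract (1)·f_1 from -x_1**2 - x_1*x_2 + x_1 + x_2 → -x_2 - 1
  leading term x_2: subtract (1)·h_4 from -x_2 - 1 → 0
  remainder 0.

S(f_1,h_4): leading monomials are coprime, so the S-polynomial reduces to 0 (Buchberger's first criterion).
S(f_2,h_4): leading monomials are coprime, so the S-polynomial reduces to 0 (Buchberger's first criterion).
S(f_3,h_4): lcm = x_1*x_2. S = -x_2 - 1.
  leading term x_2: subtract (1)·h_4 from -x_2 - 1 → 0
  remainder 0.

Every S-polynomial of the final basis reduces to 0, so we have a Gröbner basis.
Inter-reduce: drop elements whose leading term is divisible by another's, tail-reduce, and make monic.
Reduced Gröbner basis: {x_1**2 + x_1 + 1, x_2 + 1}.
Label its elements g_1 = x_1**2 + x_1 + 1, g_2 = x_2 + 1.

Reduce p = x_2**2 + x_2 modulo G:
  leading term x_2**2: subtract (x_2)·g_2 from x_2**2 + x_2 → 0
  normal form = 0.
Since the normal form is 0, p ∈ I.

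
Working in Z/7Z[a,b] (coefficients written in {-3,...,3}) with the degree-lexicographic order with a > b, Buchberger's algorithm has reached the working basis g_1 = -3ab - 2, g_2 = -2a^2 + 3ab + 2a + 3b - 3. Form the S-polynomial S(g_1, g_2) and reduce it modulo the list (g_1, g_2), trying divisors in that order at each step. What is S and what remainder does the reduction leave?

S(g_1, g_2) = -2ab^2 + ab - 2b^2 + 3a + 2b; remainder on division = -2b^2 + 3a + b - 3.

lcm(LM(g_1), LM(g_2)) = a^2b.
S = (lcm/LT(g_1))·g_1 − (lcm/LT(g_2))·g_2 = -2ab^2 + ab - 2b^2 + 3a + 2b.
Reduce S modulo (g_1, g_2) in that order:
  leading term ab^2: subtract (3b)·g_1 from -2ab^2 + ab - 2b^2 + 3a + 2b → ab - 2b^2 + 3a + b
  leading term ab: subtract (2)·g_1 from ab - 2b^2 + 3a + b → -2b^2 + 3a + b - 3
  leading term b^2: no divisor's leading term divides it; move -2b^2 to the remainder.
  leading term a: no divisor's leading term divides it; move 3a to the remainder.
  leading term b: no divisor's leading term divides it; move b to the remainder.
  leading term 1: no divisor's leading term divides it; move -3 to the remainder.
The remainder -2b^2 + 3a + b - 3 is nonzero, so it would be added as the next basis element.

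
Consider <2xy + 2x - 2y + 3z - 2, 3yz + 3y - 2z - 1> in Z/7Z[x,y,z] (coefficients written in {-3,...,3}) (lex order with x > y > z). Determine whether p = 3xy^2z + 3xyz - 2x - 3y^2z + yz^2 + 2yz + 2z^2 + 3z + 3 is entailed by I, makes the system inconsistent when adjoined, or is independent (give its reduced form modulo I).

3xy^2z + 3xyz - 2x - 3y^2z + yz^2 + 2yz + 2z^2 + 3z + 3 is independent of I; its normal form modulo I is -2x + 2y + 2z^2 - 3z.

First compute the reduced Gröbner basis of I by Buchberger's algorithm.
f_1 = 2xy + 2x - 2y + 3z - 2, LT = xy.
f_2 = 3yz + 3y - 2z - 1, LT = yz.

S(f_1,f_2): lcm = xyz. S = -xy - 3xz - 2x - yz - 2z^2 - z.
  reduce S modulo (f_1, f_2):
  remainder -3xz - x - 2z^2 + z + 1 ≠ 0; add h_3 = -3xz - x - 2z^2 + z + 1 to the basis.

The other S-polynomials (S(f_1,h_3), S(f_2,h_3)) all reduce to 0 modulo the current basis, so we have a Gröbner basis.
Inter-reduce: drop elements whose leading term is divisible by another's, tail-reduce, and make monic.
Reduced Gröbner basis: {xy + x - y - 2z - 1, xz - 2x + 3z^2 + 2z + 2, yz + y - 3z + 2}.
Label its elements g_1 = xy + x - y - 2z - 1, g_2 = xz - 2x + 3z^2 + 2z + 2, g_3 = yz + y - 3z + 2.

Reduce p = 3xy^2z + 3xyz - 2x - 3y^2z + yz^2 + 2yz + 2z^2 + 3z + 3 modulo G:
  leading term xy^2z: subtract (3yz)·g_1 from 3xy^2z + 3xyz - 2x - 3y^2z + yz^2 + 2yz + 2z^2 + 3z + 3 → -2x - 2yz + 2z^2 + 3z + 3
  leading term x: no divisor's leading term divides it; move -2x to the remainder.
  leading term yz: subtract (-2)·g_3 from -2yz + 2z^2 + 3z + 3 → 2y + 2z^2 - 3z
  leading term y: no divisor's leading term divides it; move 2y to the remainder.
  leading term z^2: no divisor's leading term divides it; move 2z^2 to the remainder.
  leading term z: no divisor's leading term divides it; move -3z to the remainder.
  normal form = -2x + 2y + 2z^2 - 3z.
The normal form is nonzero, so p ∉ I. Since p minus its normal form lies in I, I + (p) = I + (r) where r = -2x + 2y + 2z^2 - 3z; decide whether this ideal is the whole ring.
Run Buchberger on G together with r (pairs among the g_i already reduce to 0 since G is a Gröbner basis):
g_1 = xy + x - y - 2z - 1, LT = xy.
g_2 = xz - 2x + 3z^2 + 2z + 2, LT = xz.
g_3 = yz + y - 3z + 2, LT = yz.
r = -2x + 2y + 2z^2 - 3z, LT = x.

S(g_1,r): lcm = xy. S = x + y^2 + yz^2 + 2yz - y - 2z - 1.
  reduce S modulo (g_1, g_2, g_3, r):
  remainder y^2 - y - 3z^2 + z - 3 ≠ 0; add m_5 = y^2 - y - 3z^2 + z - 3 to the basis.

S(g_2,r): lcm = xz. S = -2x + yz + z^3 - 2z^2 + 2z + 2.
  reduce S modulo (g_1, g_2, g_3, r, m_5):
  remainder -3y + z^3 + 3z^2 + z ≠ 0; add m_6 = -3y + z^3 + 3z^2 + z to the basis.

S(g_1,m_6): lcm = xy. S = -2xz^3 + xz^2 - 2xz + x - y - 2z - 1.
  reduce S modulo (g_1, g_2, g_3, r, m_5, m_6):
  remainder -z^4 + 3z^3 + 3z^2 + z + 1 ≠ 0; add m_7 = -z^4 + 3z^3 + 3z^2 + z + 1 to the basis.

The other S-polynomials (S(g_1,g_2), S(g_1,g_3), S(g_2,g_3), S(g_3,r), S(g_1,m_5), S(g_2,m_5), S(g_3,m_5), S(r,m_5), S(g_2,m_6), S(g_3,m_6), S(r,m_6), S(m_5,m_6), S(g_1,m_7), S(g_2,m_7), S(g_3,m_7), S(r,m_7), S(m_5,m_7), S(m_6,m_7)) all reduce to 0 modulo the current basis, so we have a Gröbner basis.
Inter-reduce: drop elements whose leading term is divisible by another's, tail-reduce, and make monic.
Reduced Gröbner basis: {x + 2z^3 - 2z^2, y + 2z^3 - z^2 + 2z, z^4 - 3z^3 - 3z^2 - z - 1}.
The reduced Gröbner basis of I + (p) is {x + 2z^3 - 2z^2, y + 2z^3 - z^2 + 2z, z^4 - 3z^3 - 3z^2 - z - 1} ≠ {1}, a proper ideal, so the enlarged system stays consistent: p is independent of I, with normal form -2x + 2y + 2z^2 - 3z.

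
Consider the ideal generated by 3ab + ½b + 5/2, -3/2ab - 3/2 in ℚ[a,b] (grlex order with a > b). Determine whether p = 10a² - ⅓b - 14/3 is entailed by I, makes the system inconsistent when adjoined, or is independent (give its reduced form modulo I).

First compute the reduced Gröbner basis of I by Buchberger's algorithm.
f_1 = 3ab + ½b + 5/2, LT = ab.
f_2 = -3/2ab - 3/2, LT = ab.

S(f_1,f_2): lcm = ab. S = ⅙b - ⅙.
  leading term b: no divisor's leading term divides it; move ⅙b to the remainder.
  leading term 1: no divisor's leading term divides it; move -⅙ to the remainder.
  remainder ⅙b - ⅙ ≠ 0; add h_3 = ⅙b - ⅙ to the basis.

S(f_1,h_3): lcm = ab. S = a + ⅙b + ⅚.
  leading term a: no divisor's leading term divides it; move a to the remainder.
  leading term b: subtract (1)·h_3 from ⅙b + ⅚ → 1
  leading term 1: no divisor's leading term divides it; move 1 to the remainder.
  remainder a + 1 ≠ 0; add h_4 = a + 1 to the basis.

S(f_2,h_3): lcm = ab. S = a + 1.
  leading term a: subtract (1)·h_4 from a + 1 → 0
  remainder 0.

S(f_1,h_4): lcm = ab. S = -⅚b + ⅚.
  leading term b: subtract (-5)·h_3 from -⅚b + ⅚ → 0
  remainder 0.

S(f_2,h_4): lcm = ab. S = -b + 1.
  leading term b: subtract (-6)·h_3 from -b + 1 → 0
  remainder 0.

S(h_3,h_4): leading monomials are coprime, so the S-polynomial reduces to 0 (Buchberger's first criterion).
Every S-polynomial of the final basis reduces to 0, so we have a Gröbner basis.
Inter-reduce: drop elements whose leading term is divisible by another's, tail-reduce, and make monic.
Reduced Gröbner basis: {a + 1, b - 1}.
Label its elements g_1 = a + 1, g_2 = b - 1.

Reduce p = 10a² - ⅓b - 14/3 modulo G:
  leading term a²: subtract (10a)·g_1 from 10a² - ⅓b - 14/3 → -10a - ⅓b - 14/3
  leading term a: subtract (-10)·g_1 from -10a - ⅓b - 14/3 → -⅓b + 16/3
  leading term b: subtract (-⅓)·g_2 from -⅓b + 16/3 → 5
  leading term 1: no divisor's leading term divides it; move 5 to the remainder.
  normal form = 5.
The normal form is nonzero, so p ∉ I. Since p minus its normal form lies in I, I + (p) = I + (r) where r = 5; decide whether this ideal is the whole ring.
Here r = 5 is a nonzero constant, hence a unit: 1 ∈ I + (p), the Gröbner basis of I + (p) is {1}, and the enlarged system has no common solution — adjoining p is inconsistent.

Adjoining 10a² - ⅓b - 14/3 makes the ideal the whole ring: the system is inconsistent.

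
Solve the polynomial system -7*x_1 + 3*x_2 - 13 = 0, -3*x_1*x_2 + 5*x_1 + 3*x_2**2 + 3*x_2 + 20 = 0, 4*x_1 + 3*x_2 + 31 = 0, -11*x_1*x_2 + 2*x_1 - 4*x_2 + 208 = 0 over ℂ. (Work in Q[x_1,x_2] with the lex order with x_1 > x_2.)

Compute a lex Gröbner basis by Buchberger's algorithm.
f_1 = -7*x_1 + 3*x_2 - 13, LT = x_1.
f_2 = -3*x_1*x_2 + 5*x_1 + 3*x_2**2 + 3*x_2 + 20, LT = x_1*x_2.
f_3 = 4*x_1 + 3*x_2 + 31, LT = x_1.
f_4 = -11*x_1*x_2 + 2*x_1 - 4*x_2 + 208, LT = x_1*x_2.

S(f_1,f_2): lcm = x_1*x_2. S = 5/3*x_1 + 4/7*x_2**2 + 20/7*x_2 + 20/3.
  reduce S modulo (f_1, f_2, f_3, f_4):
  remainder 4/7*x_2**2 + 25/7*x_2 + 25/7 ≠ 0; add h_5 = 4/7*x_2**2 + 25/7*x_2 + 25/7 to the basis.

S(f_1,f_3): lcm = x_1. S = -33/28*x_2 - 165/28.
  reduce S modulo (f_1, f_2, f_3, f_4, h_5):
  remainder -33/28*x_2 - 165/28 ≠ 0; add h_6 = -33/28*x_2 - 165/28 to the basis.

The other S-polynomials (S(f_1,f_4), S(f_2,f_3), S(f_2,f_4), S(f_3,f_4), S(f_1,h_5), S(f_2,h_5), S(f_3,h_5), S(f_4,h_5), S(f_1,h_6), S(f_2,h_6), S(f_3,h_6), S(f_4,h_6), S(h_5,h_6)) all reduce to 0 modulo the current basis, so we have a Gröbner basis.
Inter-reduce: drop elements whose leading term is divisible by another's, tail-reduce, and make monic.
Reduced Gröbner basis: {x_1 + 4, x_2 + 5}.

The lex basis is triangular: the last element involves only x_2. Solving x_2 + 5 = 0 gives x_2 ∈ {-5}; substituting each value into the earlier elements determines the remaining variables.
  x_2 = -5: the earlier basis element becomes x_1 + 4 = 0, giving x_1 = -4 — point (-4, -5).
This is the nonlinear analogue of row-reducing a linear system.

{(-4, -5)}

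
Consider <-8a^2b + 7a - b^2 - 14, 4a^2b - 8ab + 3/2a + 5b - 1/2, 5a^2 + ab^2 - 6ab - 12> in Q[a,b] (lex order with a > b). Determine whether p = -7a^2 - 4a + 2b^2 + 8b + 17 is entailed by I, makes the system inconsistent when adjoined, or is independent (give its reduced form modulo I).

-7a^2 - 4a + 2b^2 + 8b + 17 lies in I (it reduces to 0).

First compute the reduced Gröbner basis of I by Buchberger's algorithm.
f_1 = -8a^2b + 7a - b^2 - 14, LT = a^2b.
f_2 = 4a^2b - 8ab + 3/2a + 5b - 1/2, LT = a^2b.
f_3 = 5a^2 + ab^2 - 6ab - 12, LT = a^2.

S(f_1,f_2): lcm = a^2b. S = 2ab - 5/4a + 1/8b^2 - 5/4b + 15/8.
  reduce S modulo (f_1, f_2, f_3):
  remainder 2ab - 5/4a + 1/8b^2 - 5/4b + 15/8 ≠ 0; add h_4 = 2ab - 5/4a + 1/8b^2 - 5/4b + 15/8 to the basis.

S(f_1,f_3): lcm = a^2b. S = -1/5ab^3 + 6/5ab^2 - 7/8a + 1/8b^2 + 12/5b + 7/4.
  reduce S modulo (f_1, f_2, f_3, h_4):
  remainder -233/512a + 1/80b^4 - 123/640b^3 + 965/1024b^2 + 4639/2560b + 1147/1024 ≠ 0; add h_5 = -233/512a + 1/80b^4 - 123/640b^3 + 965/1024b^2 + 4639/2560b + 1147/1024 to the basis.

S(f_1,h_4): lcm = a^2b. S = 5/8a^2 - 1/16ab^2 + 5/8ab - 29/16a + 1/8b^2 + 7/4.
  reduce S modulo (f_1, f_2, f_3, h_4, h_5):
  remainder -1051/37280b^4 + 4149/9320b^3 - 16375/7456b^2 - 58251/18640b - 849/1864 ≠ 0; add h_6 = -1051/37280b^4 + 4149/9320b^3 - 16375/7456b^2 - 58251/18640b - 849/1864 to the basis.

S(f_1,h_5): lcm = a^2b. S = 32/1165ab^5 - 492/1165ab^4 + 965/466ab^3 + 4639/1165ab^2 + 1147/466ab - 7/8a + 1/8b^2 + 7/4.
  reduce S modulo (f_1, f_2, f_3, h_4, h_5, h_6):
  remainder -9074489000/270498006683b^3 + 5611962658273/8655936213856b^2 + 11925145356497/4327968106928b + 17947944406721/8655936213856 ≠ 0; add h_7 = -9074489000/270498006683b^3 + 5611962658273/8655936213856b^2 + 11925145356497/4327968106928b + 17947944406721/8655936213856 to the basis.

S(f_3,h_5): lcm = a^2. S = 32/1165ab^4 - 492/1165ab^3 + 5291/2330ab^2 + 3241/1165ab + 1147/466a - 12/5.
  reduce S modulo (f_1, f_2, f_3, h_4, h_5, h_6, h_7):
  remainder 426023967121/725959120000b^2 + 52884790809/8853160000b + 3910528879217/725959120000 ≠ 0; add h_8 = 426023967121/725959120000b^2 + 52884790809/8853160000b + 3910528879217/725959120000 to the basis.

S(h_4,h_5): lcm = ab. S = -5/8a + 32/1165b^5 - 492/1165b^4 + 965/466b^3 + 75389/18640b^2 + 3423/1864b + 15/16.
  reduce S modulo (f_1, f_2, f_3, h_4, h_5, h_6, h_7, h_8):
  remainder -5946047723520/426023967121b - 5946047723520/426023967121 ≠ 0; add h_9 = -5946047723520/426023967121b - 5946047723520/426023967121 to the basis.

The other S-polynomials (S(f_2,f_3), S(f_2,h_4), S(f_3,h_4), S(f_2,h_5), S(f_1,h_6), S(f_2,h_6), S(f_3,h_6), S(h_4,h_6), S(h_5,h_6), S(f_1,h_7), S(f_2,h_7), S(f_3,h_7), S(h_4,h_7), S(h_5,h_7), S(h_6,h_7), S(f_1,h_8), S(f_2,h_8), S(f_3,h_8), S(h_4,h_8), S(h_5,h_8), S(h_6,h_8), S(h_7,h_8), S(f_1,h_9), S(f_2,h_9), S(f_3,h_9), S(h_4,h_9), S(h_5,h_9), S(h_6,h_9), S(h_7,h_9), S(h_8,h_9)) all reduce to 0 modulo the current basis, so we have a Gröbner basis.
Inter-reduce: drop elements whose leading term is divisible by another's, tail-reduce, and make monic.
Reduced Gröbner basis: {a - 1, b + 1}.
Label its elements g_1 = a - 1, g_2 = b + 1.

Reduce p = -7a^2 - 4a + 2b^2 + 8b + 17 modulo G:
  leading term a^2: subtract (-7a)·g_1 from -7a^2 - 4a + 2b^2 + 8b + 17 → -11a + 2b^2 + 8b + 17
  leading term a: subtract (-11)·g_1 from -11a + 2b^2 + 8b + 17 → 2b^2 + 8b + 6
  leading term b^2: subtract (2b)·g_2 from 2b^2 + 8b + 6 → 6b + 6
  leading term b: subtract (6)·g_2 from 6b + 6 → 0
  normal form = 0.
Since the normal form is 0, p ∈ I.

Ideal membership is decidable via reduction modulo a Gröbner basis.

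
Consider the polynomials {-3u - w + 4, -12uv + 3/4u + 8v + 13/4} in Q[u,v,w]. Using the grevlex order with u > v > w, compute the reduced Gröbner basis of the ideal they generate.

G = {vw - 2v - 1/16w + 17/16, u + 1/3w - 4/3}

f_1 = -3u - w + 4, LT = u.
f_2 = -12uv + 3/4u + 8v + 13/4, LT = uv.

S(f_1,f_2): lcm = uv. S = 1/3vw + 1/16u - 2/3v + 13/48.
  leading term vw: no divisor's leading term divides it; move 1/3vw to the remainder.
  leading term u: subtract (-1/48)·f_1 from 1/16u - 2/3v + 13/48 → -2/3v - 1/48w + 17/48
  leading term v: no divisor's leading term divides it; move -2/3v to the remainder.
  leading term w: no divisor's leading term divides it; move -1/48w to the remainder.
  leading term 1: no divisor's leading term divides it; move 17/48 to the remainder.
  remainder 1/3vw - 2/3v - 1/48w + 17/48 ≠ 0; add g_3 = 1/3vw - 2/3v - 1/48w + 17/48 to the basis.

The other S-polynomials (S(f_1,g_3), S(f_2,g_3)) all reduce to 0 modulo the current basis, so we have a Gröbner basis.
Inter-reduce: drop elements whose leading term is divisible by another's, tail-reduce, and make monic.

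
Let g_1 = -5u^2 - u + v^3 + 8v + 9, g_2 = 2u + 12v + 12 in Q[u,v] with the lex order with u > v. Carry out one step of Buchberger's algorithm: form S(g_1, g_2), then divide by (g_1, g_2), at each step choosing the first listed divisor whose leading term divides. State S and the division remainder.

lcm(LM(g_1), LM(g_2)) = u^2.
S = (lcm/LT(g_1))·g_1 − (lcm/LT(g_2))·g_2 = -6uv - 29/5u - 1/5v^3 - 8/5v - 9/5.
Reduce S modulo (g_1, g_2) in that order:
  leading term uv: subtract (-3v)·g_2 from -6uv - 29/5u - 1/5v^3 - 8/5v - 9/5 → -29/5u - 1/5v^3 + 36v^2 + 172/5v - 9/5
  leading term u: subtract (-29/10)·g_2 from -29/5u - 1/5v^3 + 36v^2 + 172/5v - 9/5 → -1/5v^3 + 36v^2 + 346/5v + 33
  leading term v^3: no divisor's leading term divides it; move -1/5v^3 to the remainder.
  leading term v^2: no divisor's leading term divides it; move 36v^2 to the remainder.
  leading term v: no divisor's leading term divides it; move 346/5v to the remainder.
  leading term 1: no divisor's leading term divides it; move 33 to the remainder.
The remainder -1/5v^3 + 36v^2 + 346/5v + 33 is nonzero, so it would be added as the next basis element.

S(g_1, g_2) = -6uv - 29/5u - 1/5v^3 - 8/5v - 9/5; remainder on division = -1/5v^3 + 36v^2 + 346/5v + 33.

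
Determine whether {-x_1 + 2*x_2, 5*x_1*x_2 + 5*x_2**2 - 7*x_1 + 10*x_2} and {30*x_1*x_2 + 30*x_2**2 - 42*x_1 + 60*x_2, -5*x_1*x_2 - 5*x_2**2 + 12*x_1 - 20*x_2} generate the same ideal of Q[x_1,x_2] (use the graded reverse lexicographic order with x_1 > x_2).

Two ideals are equal iff their reduced Gröbner bases coincide (the reduced basis is unique for a fixed ordering).
Buchberger on the first generating set:
f_1 = -x_1 + 2*x_2, LT = x_1.
f_2 = 5*x_1*x_2 + 5*x_2**2 - 7*x_1 + 10*x_2, LT = x_1*x_2.

S(f_1,f_2): lcm = x_1*x_2. S = -3*x_2**2 + 7/5*x_1 - 2*x_2.
  reduce S modulo (f_1, f_2):
  remainder -3*x_2**2 + 4/5*x_2 ≠ 0; add g_3 = -3*x_2**2 + 4/5*x_2 to the basis.

The other S-polynomials (S(f_1,g_3), S(f_2,g_3)) all reduce to 0 modulo the current basis, so we have a Gröbner basis.
Inter-reduce: drop elements whose leading term is divisible by another's, tail-reduce, and make monic.
Reduced Gröbner basis: {x_2**2 - 4/15*x_2, x_1 - 2*x_2}.

Buchberger on the second generating set:
h_1 = 30*x_1*x_2 + 30*x_2**2 - 42*x_1 + 60*x_2, LT = x_1*x_2.
h_2 = -5*x_1*x_2 - 5*x_2**2 + 12*x_1 - 20*x_2, LT = x_1*x_2.

S(h_1,h_2): lcm = x_1*x_2. S = x_1 - 2*x_2.
  reduce S modulo (h_1, h_2):
  remainder x_1 - 2*x_2 ≠ 0; add k_3 = x_1 - 2*x_2 to the basis.

S(h_1,k_3): lcm = x_1*x_2. S = 3*x_2**2 - 7/5*x_1 + 2*x_2.
  reduce S modulo (h_1, h_2, k_3):
  remainder 3*x_2**2 - 4/5*x_2 ≠ 0; add k_4 = 3*x_2**2 - 4/5*x_2 to the basis.

The other S-polynomials (S(h_2,k_3), S(h_1,k_4), S(h_2,k_4), S(k_3,k_4)) all reduce to 0 modulo the current basis, so we have a Gröbner basis.
Inter-reduce: drop elements whose leading term is divisible by another's, tail-reduce, and make monic.
Reduced Gröbner basis: {x_2**2 - 4/15*x_2, x_1 - 2*x_2}.

Same reduced basis, so the two generating sets span the same ideal.
The choice of monomial ordering does not affect the verdict — as long as both bases are computed under the same ordering, their equality decides ideal equality.

Yes, the ideals are equal.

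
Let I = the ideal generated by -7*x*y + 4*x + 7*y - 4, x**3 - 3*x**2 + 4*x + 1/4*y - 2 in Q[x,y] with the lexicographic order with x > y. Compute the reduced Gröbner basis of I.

f_1 = -7*x*y + 4*x + 7*y - 4, LT = x*y.
f_2 = x**3 - 3*x**2 + 4*x + 1/4*y - 2, LT = x**3.

S(f_1,f_2): lcm = x**3*y. S = -4/7*x**3 + 2*x**2*y + 4/7*x**2 - 4*x*y - 1/4*y**2 + 2*y.
  reduce S modulo (f_1, f_2):
  remainder -1/4*y**2 + 1/7*y ≠ 0; add g_3 = -1/4*y**2 + 1/7*y to the basis.

The other S-polynomials (S(f_1,g_3), S(f_2,g_3)) all reduce to 0 modulo the current basis, so we have a Gröbner basis.

G = {x**3 - 3*x**2 + 4*x + 1/4*y - 2, x*y - 4/7*x - y + 4/7, y**2 - 4/7*y}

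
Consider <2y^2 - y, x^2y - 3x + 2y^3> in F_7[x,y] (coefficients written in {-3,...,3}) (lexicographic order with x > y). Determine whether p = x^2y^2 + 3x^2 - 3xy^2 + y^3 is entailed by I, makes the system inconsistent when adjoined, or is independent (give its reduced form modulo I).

First compute the reduced Gröbner basis of I by Buchberger's algorithm.
f_1 = 2y^2 - y, LT = y^2.
f_2 = x^2y - 3x + 2y^3, LT = x^2y.

S(f_1,f_2): lcm = x^2y^2. S = 3x^2y + 3xy - 2y^4.
  reduce S modulo (f_1, f_2):
  remainder 3xy + 2x ≠ 0; add h_3 = 3xy + 2x to the basis.

S(f_2,h_3): lcm = x^2y. S = -3x^2 - 3x + 2y^3.
  reduce S modulo (f_1, f_2, h_3):
  remainder -3x^2 - 3x - 3y ≠ 0; add h_4 = -3x^2 - 3x - 3y to the basis.

The other S-polynomials (S(f_1,h_3), S(f_1,h_4), S(f_2,h_4), S(h_3,h_4)) all reduce to 0 modulo the current basis, so we have a Gröbner basis.
Inter-reduce: drop elements whose leading term is divisible by another's, tail-reduce, and make monic.
Reduced Gröbner basis: {x^2 + x + y, xy + 3x, y^2 + 3y}.
Label its elements g_1 = x^2 + x + y, g_2 = xy + 3x, g_3 = y^2 + 3y.

Reduce p = x^2y^2 + 3x^2 - 3xy^2 + y^3 modulo G:
  leading term x^2y^2: subtract (y^2)·g_1 from x^2y^2 + 3x^2 - 3xy^2 + y^3 → 3x^2 + 3xy^2
  leading term x^2: subtract (3)·g_1 from 3x^2 + 3xy^2 → 3xy^2 - 3x - 3y
  leading term xy^2: subtract (3y)·g_2 from 3xy^2 - 3x - 3y → -2xy - 3x - 3y
  leading term xy: subtract (-2)·g_2 from -2xy - 3x - 3y → 3x - 3y
  leading term x: no divisor's leading term divides it; move 3x to the remainder.
  leading term y: no divisor's leading term divides it; move -3y to the remainder.
  normal form = 3x - 3y.
The normal form is nonzero, so p ∉ I. Since p minus its normal form lies in I, I + (p) = I + (r) where r = 3x - 3y; decide whether this ideal is the whole ring.
Run Buchberger on G together with r (pairs among the g_i already reduce to 0 since G is a Gröbner basis):
g_1 = x^2 + x + y, LT = x^2.
g_2 = xy + 3x, LT = xy.
g_3 = y^2 + 3y, LT = y^2.
r = 3x - 3y, LT = x.

S(g_1,r): lcm = x^2. S = xy + x + y.
  reduce S modulo (g_1, g_2, g_3, r):
  remainder -y ≠ 0; add m_5 = -y to the basis.

The other S-polynomials (S(g_1,g_2), S(g_1,g_3), S(g_2,g_3), S(g_2,r), S(g_3,r), S(g_1,m_5), S(g_2,m_5), S(g_3,m_5), S(r,m_5)) all reduce to 0 modulo the current basis, so we have a Gröbner basis.
Inter-reduce: drop elements whose leading term is divisible by another's, tail-reduce, and make monic.
Reduced Gröbner basis: {x, y}.
The reduced Gröbner basis of I + (p) is {x, y} ≠ {1}, a proper ideal, so the enlarged system stays consistent: p is independent of I, with normal form 3x - 3y.

x^2y^2 + 3x^2 - 3xy^2 + y^3 is independent of I; its normal form modulo I is 3x - 3y.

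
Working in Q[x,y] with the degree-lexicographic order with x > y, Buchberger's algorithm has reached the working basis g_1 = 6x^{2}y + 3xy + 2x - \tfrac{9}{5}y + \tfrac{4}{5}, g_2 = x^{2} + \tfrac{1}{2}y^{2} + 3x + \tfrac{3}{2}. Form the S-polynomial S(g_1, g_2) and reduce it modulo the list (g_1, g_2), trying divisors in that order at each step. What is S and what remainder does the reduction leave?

S(g_1, g_2) = -\tfrac{1}{2}y^{3} - \tfrac{5}{2}xy + \tfrac{1}{3}x - \tfrac{9}{5}y + \tfrac{2}{15}; remainder on division = -\tfrac{1}{2}y^{3} - \tfrac{5}{2}xy + \tfrac{1}{3}x - \tfrac{9}{5}y + \tfrac{2}{15}.

lcm(LM(g_1), LM(g_2)) = x^{2}y.
S = (lcm/LT(g_1))·g_1 − (lcm/LT(g_2))·g_2 = -\tfrac{1}{2}y^{3} - \tfrac{5}{2}xy + \tfrac{1}{3}x - \tfrac{9}{5}y + \tfrac{2}{15}.
Reduce S modulo (g_1, g_2) in that order:
  leading term y^{3}: no divisor's leading term divides it; move -\tfrac{1}{2}y^{3} to the remainder.
  leading term xy: no divisor's leading term divides it; move -\tfrac{5}{2}xy to the remainder.
  leading term x: no divisor's leading term divides it; move \tfrac{1}{3}x to the remainder.
  leading term y: no divisor's leading term divides it; move -\tfrac{9}{5}y to the remainder.
  leading term 1: no divisor's leading term divides it; move \tfrac{2}{15} to the remainder.
The remainder -\tfrac{1}{2}y^{3} - \tfrac{5}{2}xy + \tfrac{1}{3}x - \tfrac{9}{5}y + \tfrac{2}{15} is nonzero, so it would be added as the next basis element.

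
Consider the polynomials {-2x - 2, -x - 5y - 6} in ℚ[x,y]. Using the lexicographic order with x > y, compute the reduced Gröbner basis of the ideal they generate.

G = {x + 1, y + 1}

f_1 = -2x - 2, LT = x.
f_2 = -x - 5y - 6, LT = x.

S(f_1,f_2): lcm = x. S = -5y - 5.
  leading term y: no divisor's leading term divides it; move -5y to the remainder.
  leading term 1: no divisor's leading term divides it; move -5 to the remainder.
  remainder -5y - 5 ≠ 0; add g_3 = -5y - 5 to the basis.

The other S-polynomials (S(f_1,g_3), S(f_2,g_3)) all reduce to 0 modulo the current basis, so we have a Gröbner basis.
Inter-reduce: drop elements whose leading term is divisible by another's, tail-reduce, and make monic.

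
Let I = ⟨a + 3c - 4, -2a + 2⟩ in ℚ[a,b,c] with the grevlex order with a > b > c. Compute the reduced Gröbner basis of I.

f_1 = a + 3c - 4, LT = a.
f_2 = -2a + 2, LT = a.

S(f_1,f_2): lcm = a. S = 3c - 3.
  leading term c: no divisor's leading term divides it; move 3c to the remainder.
  leading term 1: no divisor's leading term divides it; move -3 to the remainder.
  remainder 3c - 3 ≠ 0; add g_3 = 3c - 3 to the basis.

S(f_1,g_3): leading monomials are coprime, so the S-polynomial reduces to 0 (Buchberger's first criterion).
S(f_2,g_3): leading monomials are coprime, so the S-polynomial reduces to 0 (Buchberger's first criterion).
Every S-polynomial of the final basis reduces to 0, so we have a Gröbner basis.
Inter-reduce: drop elements whose leading term is divisible by another's, tail-reduce, and make monic.

G = {a - 1, c - 1}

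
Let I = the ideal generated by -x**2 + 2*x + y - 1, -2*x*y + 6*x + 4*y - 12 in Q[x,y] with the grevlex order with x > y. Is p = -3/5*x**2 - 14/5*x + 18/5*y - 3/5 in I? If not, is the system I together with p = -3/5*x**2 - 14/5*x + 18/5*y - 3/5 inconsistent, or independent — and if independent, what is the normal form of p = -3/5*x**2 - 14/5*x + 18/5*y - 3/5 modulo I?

Adjoining -3/5*x**2 - 14/5*x + 18/5*y - 3/5 makes the ideal the whole ring: the system is inconsistent.

First compute the reduced Gröbner basis of I by Buchberger's algorithm.
f_1 = -x**2 + 2*x + y - 1, LT = x**2.
f_2 = -2*x*y + 6*x + 4*y - 12, LT = x*y.

S(f_1,f_2): lcm = x**2*y. S = 3*x**2 - y**2 - 6*x + y.
  leading term x**2: subtract (-3)·f_1 from 3*x**2 - y**2 - 6*x + y → -y**2 + 4*y - 3
  leading term y**2: no divisor's leading term divides it; move -y**2 to the remainder.
  leading term y: no divisor's leading term divides it; move 4*y to the remainder.
  leading term 1: no divisor's leading term divides it; move -3 to the remainder.
  remainder -y**2 + 4*y - 3 ≠ 0; add h_3 = -y**2 + 4*y - 3 to the basis.

S(f_1,h_3): leading monomials are coprime, so the S-polynomial reduces to 0 (Buchberger's first criterion).
S(f_2,h_3): lcm = x*y**2. S = x*y - 2*y**2 - 3*x + 6*y.
  leading term x*y: subtract (-1/2)·f_2 from x*y - 2*y**2 - 3*x + 6*y → -2*y**2 + 8*y - 6
  leading term y**2: subtract (2)·h_3 from -2*y**2 + 8*y - 6 → 0
  remainder 0.

Every S-polynomial of the final basis reduces to 0, so we have a Gröbner basis.
Inter-reduce: drop elements whose leading term is divisible by another's, tail-reduce, and make monic.
Reduced Gröbner basis: {x**2 - 2*x - y + 1, x*y - 3*x - 2*y + 6, y**2 - 4*y + 3}.
Label its elements g_1 = x**2 - 2*x - y + 1, g_2 = x*y - 3*x - 2*y + 6, g_3 = y**2 - 4*y + 3.

Reduce p = -3/5*x**2 - 14/5*x + 18/5*y - 3/5 modulo G:
  leading term x**2: subtract (-3/5)·g_1 from -3/5*x**2 - 14/5*x + 18/5*y - 3/5 → -4*x + 3*y
  leading term x: no divisor's leading term divides it; move -4*x to the remainder.
  leading term y: no divisor's leading term divides it; move 3*y to the remainder.
  normal form = -4*x + 3*y.
The normal form is nonzero, so p ∉ I. Since p minus its normal form lies in I, I + (p) = I + (r) where r = -4*x + 3*y; decide whether this ideal is the whole ring.
Run Buchberger on G together with r (pairs among the g_i already reduce to 0 since G is a Gröbner basis):
g_1 = x**2 - 2*x - y + 1, LT = x**2.
g_2 = x*y - 3*x - 2*y + 6, LT = x*y.
g_3 = y**2 - 4*y + 3, LT = y**2.
r = -4*x + 3*y, LT = x.

S(g_1,g_2): lcm = x**2*y. S = 3*x**2 - y**2 - 6*x + y.
  leading term x**2: subtract (3)·g_1 from 3*x**2 - y**2 - 6*x + y → -y**2 + 4*y - 3
  leading term y**2: subtract (-1)·g_3 from -y**2 + 4*y - 3 → 0
  remainder 0.

S(g_1,g_3): leading monomials are coprime, so the S-polynomial reduces to 0 (Buchberger's first criterion).
S(g_1,r): lcm = x**2. S = 3/4*x*y - 2*x - y + 1.
  leading term x*y: subtract (3/4)·g_2 from 3/4*x*y - 2*x - y + 1 → 1/4*x + 1/2*y - 7/2
  leading term x: subtract (-1/16)·r from 1/4*x + 1/2*y - 7/2 → 11/16*y - 7/2
  leading term y: no divisor's leading term divides it; move 11/16*y to the remainder.
  leading term 1: no divisor's leading term divides it; move -7/2 to the remainder.
  remainder 11/16*y - 7/2 ≠ 0; add m_5 = 11/16*y - 7/2 to the basis.

S(g_2,g_3): lcm = x*y**2. S = x*y - 2*y**2 - 3*x + 6*y.
  leading term x*y: subtract (1)·g_2 from x*y - 2*y**2 - 3*x + 6*y → -2*y**2 + 8*y - 6
  leading term y**2: subtract (-2)·g_3 from -2*y**2 + 8*y - 6 → 0
  remainder 0.

S(g_2,r): lcm = x*y. S = 3/4*y**2 - 3*x - 2*y + 6.
  leading term y**2: subtract (3/4)·g_3 from 3/4*y**2 - 3*x - 2*y + 6 → -3*x + y + 15/4
  leading term x: subtract (3/4)·r from -3*x + y + 15/4 → -5/4*y + 15/4
  leading term y: subtract (-20/11)·m_5 from -5/4*y + 15/4 → -115/44
  leading term 1: no divisor's leading term divides it; move -115/44 to the remainder.
  remainder -115/44 ≠ 0; add m_6 = -115/44 to the basis.

S(g_3,r): leading monomials are coprime, so the S-polynomial reduces to 0 (Buchberger's first criterion).
S(g_1,m_5): leading monomials are coprime, so the S-polynomial reduces to 0 (Buchberger's first criterion).
S(g_2,m_5): lcm = x*y. S = 23/11*x - 2*y + 6.
  leading term x: subtract (-23/44)·r from 23/11*x - 2*y + 6 → -19/44*y + 6
  leading term y: subtract (-76/121)·m_5 from -19/44*y + 6 → 460/121
  leading term 1: subtract (-16/11)·m_6 from 460/121 → 0
  remainder 0.

S(g_3,m_5): lcm = y**2. S = 12/11*y + 3.
  leading term y: subtract (192/121)·m_5 from 12/11*y + 3 → 1035/121
  leading term 1: subtract (-36/11)·m_6 from 1035/121 → 0
  remainder 0.

S(r,m_5): leading monomials are coprime, so the S-polynomial reduces to 0 (Buchberger's first criterion).
S(g_1,m_6): leading monomials are coprime, so the S-polynomial reduces to 0 (Buchberger's first criterion).
S(g_2,m_6): leading monomials are coprime, so the S-polynomial reduces to 0 (Buchberger's first criterion).
S(g_3,m_6): leading monomials are coprime, so the S-polynomial reduces to 0 (Buchberger's first criterion).
S(r,m_6): leading monomials are coprime, so the S-polynomial reduces to 0 (Buchberger's first criterion).
S(m_5,m_6): leading monomials are coprime, so the S-polynomial reduces to 0 (Buchberger's first criterion).
Every S-polynomial of the final basis reduces to 0, so we have a Gröbner basis.
Inter-reduce: drop elements whose leading term is divisible by another's, tail-reduce, and make monic.
Reduced Gröbner basis: {1}.
The reduced Gröbner basis of I + (p) is {1}: the ideal is the whole ring, so the enlarged system has no common solution — adjoining p is inconsistent.

The remainder on division by a Gröbner basis is unique — it is the normal form.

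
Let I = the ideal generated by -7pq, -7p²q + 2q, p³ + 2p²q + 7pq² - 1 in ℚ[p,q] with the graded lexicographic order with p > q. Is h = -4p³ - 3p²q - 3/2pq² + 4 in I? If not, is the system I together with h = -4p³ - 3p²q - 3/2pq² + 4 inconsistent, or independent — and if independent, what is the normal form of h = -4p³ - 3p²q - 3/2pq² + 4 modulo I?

First compute the reduced Gröbner basis of I by Buchberger's algorithm.
f_1 = -7pq, LT = pq.
f_2 = -7p²q + 2q, LT = p²q.
f_3 = p³ + 2p²q + 7pq² - 1, LT = p³.

S(f_1,f_2): lcm = p²q. S = 2/7q.
  leading term q: no divisor's leading term divides it; move 2/7q to the remainder.
  remainder 2/7q ≠ 0; add k_4 = 2/7q to the basis.

S(f_1,f_3): lcm = p³q. S = -2p²q² - 7pq³ + q.
  leading term p²q²: subtract (2/7pq)·f_1 from -2p²q² - 7pq³ + q → -7pq³ + q
  leading term pq³: subtract (q²)·f_1 from -7pq³ + q → q
  leading term q: subtract (7/2)·k_4 from q → 0
  remainder 0.

S(f_2,f_3): lcm = p³q. S = -2p²q² - 7pq³ - 2/7pq + q.
  leading term p²q²: subtract (2/7pq)·f_1 from -2p²q² - 7pq³ - 2/7pq + q → -7pq³ - 2/7pq + q
  leading term pq³: subtract (q²)·f_1 from -7pq³ - 2/7pq + q → -2/7pq + q
  leading term pq: subtract (2/49)·f_1 from -2/7pq + q → q
  leading term q: subtract (7/2)·k_4 from q → 0
  remainder 0.

S(f_1,k_4): lcm = pq. S = 0.
  remainder 0.

S(f_2,k_4): lcm = p²q. S = -2/7q.
  leading term q: subtract (-1)·k_4 from -2/7q → 0
  remainder 0.

S(f_3,k_4): leading monomials are coprime, so the S-polynomial reduces to 0 (Buchberger's first criterion).
Every S-polynomial of the final basis reduces to 0, so we have a Gröbner basis.
Inter-reduce: drop elements whose leading term is divisible by another's, tail-reduce, and make monic.
Reduced Gröbner basis: {p³ - 1, q}.
Label its elements g_1 = p³ - 1, g_2 = q.

Reduce h = -4p³ - 3p²q - 3/2pq² + 4 modulo G:
  leading term p³: subtract (-4)·g_1 from -4p³ - 3p²q - 3/2pq² + 4 → -3p²q - 3/2pq²
  leading term p²q: subtract (-3p²)·g_2 from -3p²q - 3/2pq² → -3/2pq²
  leading term pq²: subtract (-3/2pq)·g_2 from -3/2pq² → 0
  normal form = 0.
Since the normal form is 0, h ∈ I.

The remainder on division by a Gröbner basis is unique — it is the normal form.

-4p³ - 3p²q - 3/2pq² + 4 lies in I (it reduces to 0).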